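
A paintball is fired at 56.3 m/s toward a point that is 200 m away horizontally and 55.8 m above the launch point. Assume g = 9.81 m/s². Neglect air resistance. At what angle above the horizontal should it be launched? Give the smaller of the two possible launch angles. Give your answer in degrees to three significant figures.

Trajectory: y = x tanθ − g x² (1 + tan²θ)/(2v₀²). With x = 200, y = 55.8, v₀ = 56.3, g = 9.81:
61.90 tan²θ − 200 tanθ + (117.7) = 0.
tanθ = [200 ± √(200² − 4 × 61.90 × (117.7))] / (2 × 61.90) = (200 ± 104.2) / 123.8, giving tanθ = 0.7738 or 2.457.
θ = 37.73° or 67.86°; the smaller is 37.73°.

37.7°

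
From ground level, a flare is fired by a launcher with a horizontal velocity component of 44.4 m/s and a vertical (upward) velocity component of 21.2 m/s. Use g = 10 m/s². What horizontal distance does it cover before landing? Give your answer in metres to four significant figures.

Time aloft: T = 2 v_y0 / g = 2 × 21.20 / 10.0 = 4.240 s.
Range: R = vₓ T = 44.40 × 4.240 = 188.3 m.

188.3 m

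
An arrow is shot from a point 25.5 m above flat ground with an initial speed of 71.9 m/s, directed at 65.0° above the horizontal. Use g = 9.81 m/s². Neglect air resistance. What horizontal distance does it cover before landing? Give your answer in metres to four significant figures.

Components: vₓ = 71.90 cos 65.0° = 30.39 m/s, v_y0 = 71.90 sin 65.0° = 65.16 m/s.
With up positive and y = 0 at the ground: y(t) = 25.5 + (65.16) t − 4.905 t². Setting y = 0 and taking the positive root: t = [65.16 + √(65.16² + 2·9.81·25.5)] / 9.81 = (65.16 + 68.90) / 9.81 = 13.67 s.
Horizontal distance: R = vₓ t = 30.39 × 13.67 = 415.2 m.

415.2 m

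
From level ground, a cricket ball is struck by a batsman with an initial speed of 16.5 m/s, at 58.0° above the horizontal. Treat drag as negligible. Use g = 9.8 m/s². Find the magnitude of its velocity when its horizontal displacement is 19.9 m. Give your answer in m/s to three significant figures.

Horizontal component vₓ = 16.50 cos 58.0° = 8.744 m/s; vertical v_y0 = 16.50 sin 58.0° = 13.99 m/s.
x = vₓ t ⇒ t = 19.9/8.744 = 2.276 s.
Vertical velocity there: v_y = v_y0 − g t = 13.99 − 9.80 × 2.276 = −8.311 m/s.
Speed: √(vₓ² + v_y²) = √(8.744² + 8.311²) = 12.06 m/s.

12.1 m/s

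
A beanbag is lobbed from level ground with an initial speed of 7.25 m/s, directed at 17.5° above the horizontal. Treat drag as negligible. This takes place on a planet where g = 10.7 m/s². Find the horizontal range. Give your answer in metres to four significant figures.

2.818 m

Resolve: vₓ = 7.250 cos 17.5° = 6.914 m/s and v_y0 = 7.250 sin 17.5° = 2.180 m/s.
Flight time T = 2 v_y0 / g = 0.4075 s.
Range: R = vₓ T = 6.914 × 0.4075 = 2.818 m.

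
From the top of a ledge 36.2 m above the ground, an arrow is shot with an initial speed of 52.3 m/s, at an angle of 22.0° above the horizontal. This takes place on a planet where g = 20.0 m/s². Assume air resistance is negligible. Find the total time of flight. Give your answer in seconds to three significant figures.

Resolve: vₓ = 52.30 cos 22.0° = 48.49 m/s and v_y0 = 52.30 sin 22.0° = 19.59 m/s.
With up positive and y = 0 at the ground: y(t) = 36.2 + (19.59) t − 10.00 t². Setting y = 0 and taking the positive root: t = [19.59 + √(19.59² + 2·20.0·36.2)] / 20.0 = (19.59 + 42.80) / 20.0 = 3.120 s.

3.12 s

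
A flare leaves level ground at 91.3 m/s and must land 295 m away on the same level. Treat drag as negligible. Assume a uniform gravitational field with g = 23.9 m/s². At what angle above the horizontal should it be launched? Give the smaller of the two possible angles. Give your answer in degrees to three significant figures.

28.9°

R = v₀² sin 2θ / g gives sin 2θ = gR/v₀² = 23.9·295/91.3² = 0.8458.
2θ = 57.76° or 180° − 57.76° = 122.2°, so θ = 28.88° or 61.12°.
The smaller angle is 28.88°.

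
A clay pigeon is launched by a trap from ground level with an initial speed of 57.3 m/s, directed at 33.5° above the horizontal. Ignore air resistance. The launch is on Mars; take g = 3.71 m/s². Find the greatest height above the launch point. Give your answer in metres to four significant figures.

Resolve: vₓ = 57.30 cos 33.5° = 47.78 m/s and v_y0 = 57.30 sin 33.5° = 31.63 m/s.
At the apex v_y = 0, so H = v_y0²/(2g) = 31.63²/7.420 = 134.8 m.

134.8 m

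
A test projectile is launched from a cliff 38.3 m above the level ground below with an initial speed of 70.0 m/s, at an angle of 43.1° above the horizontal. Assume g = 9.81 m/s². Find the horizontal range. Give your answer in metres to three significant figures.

536 m

Components: vₓ = 70.00 cos 43.1° = 51.11 m/s, v_y0 = 70.00 sin 43.1° = 47.83 m/s.
The projectile lands when y = 38.3 + (47.83) t − ½·9.81·t² = 0. Positive root: t = (47.83 + √(47.83² + 2·9.81·38.3)) / 9.81 = (47.83 + 55.13) / 9.81 = 10.50 s.
Horizontal distance: R = vₓ t = 51.11 × 10.50 = 536.4 m.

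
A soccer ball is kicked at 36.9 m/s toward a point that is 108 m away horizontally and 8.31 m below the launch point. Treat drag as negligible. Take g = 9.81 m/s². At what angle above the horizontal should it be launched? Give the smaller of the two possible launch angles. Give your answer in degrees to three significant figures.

Trajectory: y = x tanθ − g x² (1 + tan²θ)/(2v₀²). With x = 108, y = −8.31, v₀ = 36.9, g = 9.81:
42.02 tan²θ − 108 tanθ + (33.71) = 0.
tanθ = [108 ± √(108² − 4 × 42.02 × (33.71))] / (2 × 42.02) = (108 ± 77.45) / 84.04, giving tanθ = 0.3635 or 2.207.
θ = 19.98° or 65.62°; the smaller is 19.98°.

20.0°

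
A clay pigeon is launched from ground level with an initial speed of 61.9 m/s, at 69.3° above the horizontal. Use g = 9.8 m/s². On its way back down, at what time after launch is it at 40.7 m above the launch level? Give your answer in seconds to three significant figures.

11.1 s

Components: vₓ = 61.90 cos 69.3° = 21.88 m/s, v_y0 = 61.90 sin 69.3° = 57.90 m/s.
Height y(t) = 57.90 t − 4.900 t² = 40.7 gives 4.900 t² − 57.90 t + 40.7 = 0.
Quadratic formula: t = (57.90 ± √2555.2) / 9.80 = (57.90 ± 50.55) / 9.80 → t = 0.7506 s or 11.07 s.
The descending-branch root is 11.07 s.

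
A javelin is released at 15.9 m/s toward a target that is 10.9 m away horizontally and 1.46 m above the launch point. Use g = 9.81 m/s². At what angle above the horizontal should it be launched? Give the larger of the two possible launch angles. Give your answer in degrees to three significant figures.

77.1°

Trajectory: y = x tanθ − g x² (1 + tan²θ)/(2v₀²). With x = 10.9, y = 1.46, v₀ = 15.9, g = 9.81:
2.305 tan²θ − 10.9 tanθ + (3.765) = 0.
tanθ = [10.9 ± √(10.9² − 4 × 2.305 × (3.765))] / (2 × 2.305) = (10.9 ± 9.170) / 4.610, giving tanθ = 0.3752 or 4.353.
θ = 20.57° or 77.06°; the larger is 77.06°.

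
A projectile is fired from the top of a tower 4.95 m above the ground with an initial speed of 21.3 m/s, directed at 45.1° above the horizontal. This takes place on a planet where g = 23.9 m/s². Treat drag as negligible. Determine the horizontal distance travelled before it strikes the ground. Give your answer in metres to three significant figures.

23.0 m

Components: vₓ = 21.30 cos 45.1° = 15.04 m/s, v_y0 = 21.30 sin 45.1° = 15.09 m/s.
With up positive and y = 0 at the ground: y(t) = 4.95 + (15.09) t − 11.95 t². Setting y = 0 and taking the positive root: t = [15.09 + √(15.09² + 2·23.9·4.95)] / 23.9 = (15.09 + 21.55) / 23.9 = 1.533 s.
Horizontal distance: R = vₓ t = 15.04 × 1.533 = 23.05 m.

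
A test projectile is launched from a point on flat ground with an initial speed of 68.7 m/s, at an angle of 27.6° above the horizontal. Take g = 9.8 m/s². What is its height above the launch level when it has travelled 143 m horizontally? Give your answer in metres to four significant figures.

Horizontal component vₓ = 68.70 cos 27.6° = 60.88 m/s; vertical v_y0 = 68.70 sin 27.6° = 31.83 m/s.
Time to reach x = 143 m: t = x/vₓ = 143/60.88 = 2.349 s.
Height: y = v_y0 t − ½ g t² = 31.83 × 2.349 − 4.900 × 2.349² = 74.76 − 27.03 = 47.73 m.

47.73 m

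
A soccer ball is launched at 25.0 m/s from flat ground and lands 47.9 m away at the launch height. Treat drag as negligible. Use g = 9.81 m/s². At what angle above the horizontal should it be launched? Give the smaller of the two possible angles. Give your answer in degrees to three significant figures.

From R = (v₀²/g) sin 2θ: sin 2θ = 9.81 × 47.9 / 625.00 = 0.7518.
2θ = 48.75° or 180° − 48.75° = 131.3°, so θ = 24.37° or 65.63°.
The smaller angle is 24.37°.

24.4°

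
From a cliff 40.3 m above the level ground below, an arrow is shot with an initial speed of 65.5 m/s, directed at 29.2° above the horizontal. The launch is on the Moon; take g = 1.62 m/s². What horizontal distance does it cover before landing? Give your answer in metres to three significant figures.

2330 m

Horizontal component vₓ = 65.50 cos 29.2° = 57.18 m/s; vertical v_y0 = 65.50 sin 29.2° = 31.95 m/s.
With up positive and y = 0 at the ground: y(t) = 40.3 + (31.95) t − 0.8100 t². Setting y = 0 and taking the positive root: t = [31.95 + √(31.95² + 2·1.62·40.3)] / 1.62 = (31.95 + 33.94) / 1.62 = 40.67 s.
Horizontal distance: R = vₓ t = 57.18 × 40.67 = 2326 m.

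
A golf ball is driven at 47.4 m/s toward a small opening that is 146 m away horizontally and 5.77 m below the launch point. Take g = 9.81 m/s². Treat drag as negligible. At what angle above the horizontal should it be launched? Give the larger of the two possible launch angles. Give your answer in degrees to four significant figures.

70.52°

Trajectory: y = x tanθ − g x² (1 + tan²θ)/(2v₀²). With x = 146, y = −5.77, v₀ = 47.4, g = 9.81:
46.54 tan²θ − 146 tanθ + (40.77) = 0.
tanθ = [146 ± √(146² − 4 × 46.54 × (40.77))] / (2 × 46.54) = (146 ± 117.2) / 93.07, giving tanθ = 0.3098 or 2.828.
θ = 17.21° or 70.52°; the larger is 70.52°.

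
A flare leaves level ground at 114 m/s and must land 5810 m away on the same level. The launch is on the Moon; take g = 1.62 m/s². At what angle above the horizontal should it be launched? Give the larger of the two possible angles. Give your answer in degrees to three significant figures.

66.8°

From R = (v₀²/g) sin 2θ: sin 2θ = 1.62 × 5810 / 12996 = 0.7242.
2θ = 46.41° or 180° − 46.41° = 133.6°, so θ = 23.20° or 66.80°.
The larger angle is 66.80°.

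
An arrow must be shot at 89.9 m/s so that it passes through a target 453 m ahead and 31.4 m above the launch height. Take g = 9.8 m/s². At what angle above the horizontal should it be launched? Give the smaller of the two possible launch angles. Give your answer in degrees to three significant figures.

Trajectory: y = x tanθ − g x² (1 + tan²θ)/(2v₀²). With x = 453, y = 31.4, v₀ = 89.9, g = 9.80:
124.4 tan²θ − 453 tanθ + (155.8) = 0.
tanθ = [453 ± √(453² − 4 × 124.4 × (155.8))] / (2 × 124.4) = (453 ± 357.3) / 248.8, giving tanθ = 0.3846 or 3.256.
θ = 21.04° or 72.93°; the smaller is 21.04°.

21.0°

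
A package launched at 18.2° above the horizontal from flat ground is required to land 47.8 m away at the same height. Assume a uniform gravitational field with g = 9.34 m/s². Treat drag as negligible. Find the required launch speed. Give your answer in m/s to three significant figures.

On level ground R = v₀² sin 2θ / g ⇒ v₀ = √(gR / sin 2θ).
v₀ = √(9.34 × 47.8 / sin 36.40°) = √(446.5 / 0.5934) = √752.34 = 27.43 m/s.

27.4 m/s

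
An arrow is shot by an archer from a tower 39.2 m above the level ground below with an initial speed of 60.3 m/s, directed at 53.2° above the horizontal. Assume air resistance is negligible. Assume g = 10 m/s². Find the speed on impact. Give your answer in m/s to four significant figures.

Horizontal component vₓ = 60.30 cos 53.2° = 36.12 m/s; vertical v_y0 = 60.30 sin 53.2° = 48.28 m/s.
Vertical motion (up positive, ground at y = 0): 5.000 t² − (48.28) t − 39.2 = 0, so t = (48.28 + √(48.28² + 2·10.0·39.2)) / 10.0 = (48.28 + 55.82) / 10.0 = 10.41 s.
Vertical velocity at impact: v_y = v_y0 − g t = 48.28 − 10.0 × 10.41 = −55.82 m/s.
Speed: |v| = √(vₓ² + v_y²) = √(36.12² + 55.82²) = 66.48 m/s.

66.48 m/s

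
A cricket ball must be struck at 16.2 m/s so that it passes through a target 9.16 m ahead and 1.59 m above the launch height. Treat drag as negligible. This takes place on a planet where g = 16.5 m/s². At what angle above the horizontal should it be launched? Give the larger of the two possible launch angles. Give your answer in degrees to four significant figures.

71.12°

Trajectory: y = x tanθ − g x² (1 + tan²θ)/(2v₀²). With x = 9.16, y = 1.59, v₀ = 16.2, g = 16.5:
2.638 tan²θ − 9.16 tanθ + (4.228) = 0.
tanθ = [9.16 ± √(9.16² − 4 × 2.638 × (4.228))] / (2 × 2.638) = (9.16 ± 6.269) / 5.275, giving tanθ = 0.5480 or 2.925.
θ = 28.72° or 71.12°; the larger is 71.12°.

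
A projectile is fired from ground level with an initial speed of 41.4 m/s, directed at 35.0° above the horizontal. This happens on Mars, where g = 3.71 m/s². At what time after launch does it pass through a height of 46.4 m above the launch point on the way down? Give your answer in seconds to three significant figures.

Components: vₓ = 41.40 cos 35.0° = 33.91 m/s, v_y0 = 41.40 sin 35.0° = 23.75 m/s.
Require v_y0 t − ½ g t² = 46.4, i.e. 1.855 t² − 23.75 t + 46.4 = 0.
t = [23.75 ± √(23.75² − 2·3.71·46.4)] / 3.71 = (23.75 ± 14.82) / 3.71, so t = 2.406 s or t = 10.39 s.
The descending-branch root is 10.39 s.

10.4 s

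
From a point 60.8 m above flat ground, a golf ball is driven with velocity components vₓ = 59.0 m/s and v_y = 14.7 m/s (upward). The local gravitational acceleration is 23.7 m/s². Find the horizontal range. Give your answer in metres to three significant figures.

175 m

With up positive and y = 0 at the ground: y(t) = 60.8 + (14.70) t − 11.85 t². Setting y = 0 and taking the positive root: t = [14.70 + √(14.70² + 2·23.7·60.8)] / 23.7 = (14.70 + 55.66) / 23.7 = 2.969 s.
Horizontal distance: R = vₓ t = 59.00 × 2.969 = 175.2 m.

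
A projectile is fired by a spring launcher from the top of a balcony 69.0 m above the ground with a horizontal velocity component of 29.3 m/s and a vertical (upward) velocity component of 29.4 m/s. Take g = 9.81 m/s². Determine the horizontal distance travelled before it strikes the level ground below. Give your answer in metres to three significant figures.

228 m

With up positive and y = 0 at the ground: y(t) = 69.0 + (29.40) t − 4.905 t². Setting y = 0 and taking the positive root: t = [29.40 + √(29.40² + 2·9.81·69.0)] / 9.81 = (29.40 + 47.10) / 9.81 = 7.798 s.
Horizontal distance: R = vₓ t = 29.30 × 7.798 = 228.5 m.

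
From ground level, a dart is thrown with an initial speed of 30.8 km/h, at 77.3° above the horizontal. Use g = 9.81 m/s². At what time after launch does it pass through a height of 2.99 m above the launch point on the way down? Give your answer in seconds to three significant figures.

Convert: 30.8 km/h = 30.8/3.6 = 8.556 m/s.
vₓ = 8.556 cos 77.3° = 1.881 m/s; v_y0 = 8.556 sin 77.3° = 8.346 m/s.
Height y(t) = 8.346 t − 4.905 t² = 2.99 gives 4.905 t² − 8.346 t + 2.99 = 0.
Quadratic formula: t = (8.346 ± √10.996) / 9.81 = (8.346 ± 3.316) / 9.81 → t = 0.5128 s or 1.189 s.
The descending-branch root is 1.189 s.

1.19 s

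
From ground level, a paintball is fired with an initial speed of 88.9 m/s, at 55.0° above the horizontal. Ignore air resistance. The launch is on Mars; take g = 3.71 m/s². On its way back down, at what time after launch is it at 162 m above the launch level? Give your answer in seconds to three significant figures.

Resolve: vₓ = 88.90 cos 55.0° = 50.99 m/s and v_y0 = 88.90 sin 55.0° = 72.82 m/s.
Height y(t) = 72.82 t − 1.855 t² = 162 gives 1.855 t² − 72.82 t + 162 = 0.
Quadratic formula: t = (72.82 ± √4101.1) / 3.71 = (72.82 ± 64.04) / 3.71 → t = 2.367 s or 36.89 s.
The descending-branch root is 36.89 s.

36.9 s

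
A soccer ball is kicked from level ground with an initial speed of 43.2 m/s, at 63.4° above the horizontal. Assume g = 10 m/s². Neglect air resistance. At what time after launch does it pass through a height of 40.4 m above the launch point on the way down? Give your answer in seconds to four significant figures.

vₓ = 43.20 cos 63.4° = 19.34 m/s; v_y0 = 43.20 sin 63.4° = 38.63 m/s.
Set y = v_y0 t − ½ g t² = 40.4: 5.000 t² − 38.63 t + 40.4 = 0.
Quadratic formula: t = (38.63 ± √684.08) / 10.0 = (38.63 ± 26.15) / 10.0 → t = 1.247 s or 6.478 s.
The descending-branch root is 6.478 s.

6.478 s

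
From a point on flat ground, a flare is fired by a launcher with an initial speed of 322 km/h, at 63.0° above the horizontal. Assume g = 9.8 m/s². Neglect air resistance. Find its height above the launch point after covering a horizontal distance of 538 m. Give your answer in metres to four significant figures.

Convert: 322 km/h = 322/3.6 = 89.44 m/s.
Components: vₓ = 89.44 cos 63.0° = 40.61 m/s, v_y0 = 89.44 sin 63.0° = 79.70 m/s.
x = vₓ t ⇒ t = 538/40.61 = 13.25 s.
Height: y = v_y0 t − ½ g t² = 79.70 × 13.25 − 4.900 × 13.25² = 1056 − 860.1 = 195.8 m.

195.8 m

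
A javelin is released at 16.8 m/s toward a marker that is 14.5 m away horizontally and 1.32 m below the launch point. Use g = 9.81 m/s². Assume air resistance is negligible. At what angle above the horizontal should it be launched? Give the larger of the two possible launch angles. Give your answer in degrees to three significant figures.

75.3°

Trajectory: y = x tanθ − g x² (1 + tan²θ)/(2v₀²). With x = 14.5, y = −1.32, v₀ = 16.8, g = 9.81:
3.654 tan²θ − 14.5 tanθ + (2.334) = 0.
tanθ = [14.5 ± √(14.5² − 4 × 3.654 × (2.334))] / (2 × 3.654) = (14.5 ± 13.27) / 7.308, giving tanθ = 0.1681 or 3.800.
θ = 9.541° or 75.26°; the larger is 75.26°.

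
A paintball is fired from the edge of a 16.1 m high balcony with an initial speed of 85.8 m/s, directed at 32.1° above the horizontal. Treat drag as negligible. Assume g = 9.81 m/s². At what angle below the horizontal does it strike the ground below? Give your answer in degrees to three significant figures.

Resolve: vₓ = 85.80 cos 32.1° = 72.68 m/s and v_y0 = 85.80 sin 32.1° = 45.59 m/s.
Vertical motion (up positive, ground at y = 0): 4.905 t² − (45.59) t − 16.1 = 0, so t = (45.59 + √(45.59² + 2·9.81·16.1)) / 9.81 = (45.59 + 48.94) / 9.81 = 9.636 s.
At impact: v_y = v_y0 − g t = −48.94 m/s; vₓ = 72.68 m/s.
Angle below horizontal: arctan(|v_y|/vₓ) = arctan(48.94/72.68) = 33.95°.

34.0°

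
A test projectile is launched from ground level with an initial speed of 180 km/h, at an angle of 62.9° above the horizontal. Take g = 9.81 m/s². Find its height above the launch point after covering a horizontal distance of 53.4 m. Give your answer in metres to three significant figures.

77.4 m

Convert: 180 km/h = 180/3.6 = 50.00 m/s.
Resolve: vₓ = 50.00 cos 62.9° = 22.78 m/s and v_y0 = 50.00 sin 62.9° = 44.51 m/s.
x = vₓ t ⇒ t = 53.4/22.78 = 2.344 s.
Height: y = v_y0 t − ½ g t² = 44.51 × 2.344 − 4.905 × 2.344² = 104.4 − 26.96 = 77.39 m.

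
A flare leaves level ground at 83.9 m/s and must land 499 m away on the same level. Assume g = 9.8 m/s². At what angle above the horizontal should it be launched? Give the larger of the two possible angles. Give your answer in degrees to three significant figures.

Level-ground range R = v₀² sin(2θ)/g ⇒ sin(2θ) = gR/v₀² = 9.80 × 499 / 83.9² = 0.6947.
2θ = 44.00° or 180° − 44.00° = 136.0°, so θ = 22.00° or 68.00°.
The larger angle is 68.00°.

68.0°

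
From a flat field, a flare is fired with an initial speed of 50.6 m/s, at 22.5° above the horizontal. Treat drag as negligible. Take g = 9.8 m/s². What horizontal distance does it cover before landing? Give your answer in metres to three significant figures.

185 m

Resolve: vₓ = 50.60 cos 22.5° = 46.75 m/s and v_y0 = 50.60 sin 22.5° = 19.36 m/s.
Time aloft: T = 2 v_y0 / g = 2 × 19.36 / 9.80 = 3.952 s.
Range: R = vₓ T = 46.75 × 3.952 = 184.7 m.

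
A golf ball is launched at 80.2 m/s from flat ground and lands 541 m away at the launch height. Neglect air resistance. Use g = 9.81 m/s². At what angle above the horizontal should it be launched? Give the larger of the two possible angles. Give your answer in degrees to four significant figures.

62.20°

From R = (v₀²/g) sin 2θ: sin 2θ = 9.81 × 541 / 6432.0 = 0.8251.
2θ = 55.60° or 180° − 55.60° = 124.4°, so θ = 27.80° or 62.20°.
The larger angle is 62.20°.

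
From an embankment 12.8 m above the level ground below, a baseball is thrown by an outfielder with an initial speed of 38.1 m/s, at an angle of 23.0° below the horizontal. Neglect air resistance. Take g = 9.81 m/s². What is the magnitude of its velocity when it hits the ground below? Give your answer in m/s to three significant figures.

41.3 m/s

Resolve: vₓ = 38.10 cos 23.0° = 35.07 m/s and v_y0 = −14.89 m/s (downward).
Vertical motion (up positive, ground at y = 0): 4.905 t² − (−14.89) t − 12.8 = 0, so t = (−14.89 + √(14.89² + 2·9.81·12.8)) / 9.81 = (−14.89 + 21.74) / 9.81 = 0.6989 s.
Vertical velocity at impact: v_y = v_y0 − g t = −14.89 − 9.81 × 0.6989 = −21.74 m/s.
Speed: |v| = √(vₓ² + v_y²) = √(35.07² + 21.74²) = 41.26 m/s.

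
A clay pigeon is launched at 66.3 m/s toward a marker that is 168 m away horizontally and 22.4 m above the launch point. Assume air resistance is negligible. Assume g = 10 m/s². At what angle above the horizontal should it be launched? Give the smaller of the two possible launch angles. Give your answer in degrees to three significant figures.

19.2°

Trajectory: y = x tanθ − g x² (1 + tan²θ)/(2v₀²). With x = 168, y = 22.4, v₀ = 66.3, g = 10.0:
32.10 tan²θ − 168 tanθ + (54.50) = 0.
tanθ = [168 ± √(168² − 4 × 32.10 × (54.50))] / (2 × 32.10) = (168 ± 145.7) / 64.21, giving tanθ = 0.3475 or 4.885.
θ = 19.16° or 78.43°; the smaller is 19.16°.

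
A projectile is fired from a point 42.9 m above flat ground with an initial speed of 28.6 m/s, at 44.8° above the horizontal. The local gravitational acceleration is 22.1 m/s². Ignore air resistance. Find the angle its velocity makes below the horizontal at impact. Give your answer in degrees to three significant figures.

vₓ = 28.60 cos 44.8° = 20.29 m/s; v_y0 = 28.60 sin 44.8° = 20.15 m/s.
With up positive and y = 0 at the ground: y(t) = 42.9 + (20.15) t − 11.05 t². Setting y = 0 and taking the positive root: t = [20.15 + √(20.15² + 2·22.1·42.9)] / 22.1 = (20.15 + 47.98) / 22.1 = 3.083 s.
At impact: v_y = v_y0 − g t = −47.98 m/s; vₓ = 20.29 m/s.
Angle below horizontal: arctan(|v_y|/vₓ) = arctan(47.98/20.29) = 67.07°.

67.1°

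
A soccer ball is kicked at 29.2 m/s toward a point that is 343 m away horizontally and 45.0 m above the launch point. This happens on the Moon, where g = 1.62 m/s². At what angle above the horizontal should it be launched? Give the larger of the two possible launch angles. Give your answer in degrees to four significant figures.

68.28°

Trajectory: y = x tanθ − g x² (1 + tan²θ)/(2v₀²). With x = 343, y = 45.0, v₀ = 29.2, g = 1.62:
111.8 tan²θ − 343 tanθ + (156.8) = 0.
tanθ = [343 ± √(343² − 4 × 111.8 × (156.8))] / (2 × 111.8) = (343 ± 218.1) / 223.5, giving tanθ = 0.5588 or 2.510.
θ = 29.20° or 68.28°; the larger is 68.28°.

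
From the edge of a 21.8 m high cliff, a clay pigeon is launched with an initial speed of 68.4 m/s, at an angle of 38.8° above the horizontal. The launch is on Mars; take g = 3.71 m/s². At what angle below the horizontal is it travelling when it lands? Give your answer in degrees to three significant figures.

vₓ = 68.40 cos 38.8° = 53.31 m/s; v_y0 = 68.40 sin 38.8° = 42.86 m/s.
Vertical motion (up positive, ground at y = 0): 1.855 t² − (42.86) t − 21.8 = 0, so t = (42.86 + √(42.86² + 2·3.71·21.8)) / 3.71 = (42.86 + 44.71) / 3.71 = 23.60 s.
At impact: v_y = v_y0 − g t = −44.71 m/s; vₓ = 53.31 m/s.
Angle below horizontal: arctan(|v_y|/vₓ) = arctan(44.71/53.31) = 39.99°.

40.0°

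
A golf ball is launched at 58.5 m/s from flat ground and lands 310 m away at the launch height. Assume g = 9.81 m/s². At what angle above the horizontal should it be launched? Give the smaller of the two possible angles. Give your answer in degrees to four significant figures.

Level-ground range R = v₀² sin(2θ)/g ⇒ sin(2θ) = gR/v₀² = 9.81 × 310 / 58.5² = 0.8886.
2θ = 62.70° or 180° − 62.70° = 117.3°, so θ = 31.35° or 58.65°.
The smaller angle is 31.35°.

31.35°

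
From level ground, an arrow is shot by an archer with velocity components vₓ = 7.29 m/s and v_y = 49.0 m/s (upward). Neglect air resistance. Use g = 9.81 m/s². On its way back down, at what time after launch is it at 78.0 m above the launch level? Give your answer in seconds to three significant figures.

Height y(t) = 49.00 t − 4.905 t² = 78.0 gives 4.905 t² − 49.00 t + 78.0 = 0.
Quadratic formula: t = (49.00 ± √870.64) / 9.81 = (49.00 ± 29.51) / 9.81 → t = 1.987 s or 8.003 s.
The descending-branch root is 8.003 s.

8.00 s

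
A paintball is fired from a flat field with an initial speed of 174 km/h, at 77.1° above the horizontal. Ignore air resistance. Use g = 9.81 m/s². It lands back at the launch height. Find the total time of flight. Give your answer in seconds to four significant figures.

9.605 s

Convert: 174 km/h = 174/3.6 = 48.33 m/s.
Components: vₓ = 48.33 cos 77.1° = 10.79 m/s, v_y0 = 48.33 sin 77.1° = 47.11 m/s.
Time of flight on level ground: T = 2 v_y0 / g = 2 × 47.11 / 9.81 = 9.605 s.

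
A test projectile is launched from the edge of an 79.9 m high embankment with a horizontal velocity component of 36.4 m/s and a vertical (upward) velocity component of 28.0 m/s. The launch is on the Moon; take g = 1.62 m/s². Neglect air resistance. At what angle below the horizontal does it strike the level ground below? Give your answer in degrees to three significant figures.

41.6°

Vertical motion (up positive, ground at y = 0): 0.8100 t² − (28.00) t − 79.9 = 0, so t = (28.00 + √(28.00² + 2·1.62·79.9)) / 1.62 = (28.00 + 32.29) / 1.62 = 37.22 s.
At impact: v_y = v_y0 − g t = −32.29 m/s; vₓ = 36.40 m/s.
Angle below horizontal: arctan(|v_y|/vₓ) = arctan(32.29/36.40) = 41.58°.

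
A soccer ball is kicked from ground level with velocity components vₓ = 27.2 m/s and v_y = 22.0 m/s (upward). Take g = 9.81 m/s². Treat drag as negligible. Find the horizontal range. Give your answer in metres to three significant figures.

Time aloft: T = 2 v_y0 / g = 2 × 22.00 / 9.81 = 4.485 s.
Horizontal distance R = vₓ T = 27.20 × 4.485 = 122.0 m.

122 m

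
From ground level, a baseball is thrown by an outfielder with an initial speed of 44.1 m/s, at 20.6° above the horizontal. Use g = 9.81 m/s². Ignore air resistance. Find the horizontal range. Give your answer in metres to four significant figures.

Resolve: vₓ = 44.10 cos 20.6° = 41.28 m/s and v_y0 = 44.10 sin 20.6° = 15.52 m/s.
Flight time T = 2 v_y0 / g = 3.163 s.
Horizontal distance R = vₓ T = 41.28 × 3.163 = 130.6 m.

130.6 m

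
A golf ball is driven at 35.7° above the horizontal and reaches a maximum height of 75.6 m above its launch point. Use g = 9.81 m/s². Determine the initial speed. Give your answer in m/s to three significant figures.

At the peak v_y = 0, so v_y0 = √(2gH) = √(2 × 9.81 × 75.6) = 38.51 m/s.
v_y0 = v₀ sin θ ⇒ v₀ = 38.51 / sin 35.7° = 66.00 m/s.

66.0 m/s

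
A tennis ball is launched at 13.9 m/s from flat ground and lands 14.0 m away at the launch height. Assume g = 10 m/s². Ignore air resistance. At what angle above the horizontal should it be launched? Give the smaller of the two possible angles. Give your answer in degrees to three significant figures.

23.2°

Level-ground range R = v₀² sin(2θ)/g ⇒ sin(2θ) = gR/v₀² = 10.0 × 14.0 / 13.9² = 0.7246.
2θ = 46.44° or 180° − 46.44° = 133.6°, so θ = 23.22° or 66.78°.
The smaller angle is 23.22°.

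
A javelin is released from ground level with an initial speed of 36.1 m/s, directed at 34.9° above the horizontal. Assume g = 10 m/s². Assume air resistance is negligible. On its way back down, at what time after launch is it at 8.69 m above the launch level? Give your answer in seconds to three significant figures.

Components: vₓ = 36.10 cos 34.9° = 29.61 m/s, v_y0 = 36.10 sin 34.9° = 20.65 m/s.
Require v_y0 t − ½ g t² = 8.69, i.e. 5.000 t² − 20.65 t + 8.69 = 0.
t = [20.65 ± √(20.65² − 2·10.0·8.69)] / 10.0 = (20.65 ± 15.90) / 10.0, so t = 0.4755 s or t = 3.655 s.
The descending-branch root is 3.655 s.

3.66 s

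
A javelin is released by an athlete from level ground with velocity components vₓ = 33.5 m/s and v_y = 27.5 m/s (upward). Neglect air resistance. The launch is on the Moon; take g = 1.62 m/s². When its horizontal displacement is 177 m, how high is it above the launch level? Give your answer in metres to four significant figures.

x = vₓ t ⇒ t = 177/33.50 = 5.284 s.
Height: y = v_y0 t − ½ g t² = 27.50 × 5.284 − 0.8100 × 5.284² = 145.3 − 22.61 = 122.7 m.

122.7 m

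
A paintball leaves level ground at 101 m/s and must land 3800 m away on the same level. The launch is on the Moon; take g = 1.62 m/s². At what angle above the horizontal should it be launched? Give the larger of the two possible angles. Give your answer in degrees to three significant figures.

Level-ground range R = v₀² sin(2θ)/g ⇒ sin(2θ) = gR/v₀² = 1.62 × 3800 / 101² = 0.6035.
2θ = 37.12° or 180° − 37.12° = 142.9°, so θ = 18.56° or 71.44°.
The larger angle is 71.44°.

71.4°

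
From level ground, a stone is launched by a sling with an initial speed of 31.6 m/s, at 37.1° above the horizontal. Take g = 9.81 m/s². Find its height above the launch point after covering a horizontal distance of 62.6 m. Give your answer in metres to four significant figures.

17.08 m

Components: vₓ = 31.60 cos 37.1° = 25.20 m/s, v_y0 = 31.60 sin 37.1° = 19.06 m/s.
Time to reach x = 62.6 m: t = x/vₓ = 62.6/25.20 = 2.484 s.
Height: y = v_y0 t − ½ g t² = 19.06 × 2.484 − 4.905 × 2.484² = 47.34 − 30.26 = 17.08 m.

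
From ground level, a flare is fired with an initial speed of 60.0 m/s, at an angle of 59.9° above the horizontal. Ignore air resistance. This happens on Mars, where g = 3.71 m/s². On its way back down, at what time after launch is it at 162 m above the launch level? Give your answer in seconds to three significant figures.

24.4 s

vₓ = 60.00 cos 59.9° = 30.09 m/s; v_y0 = 60.00 sin 59.9° = 51.91 m/s.
Set y = v_y0 t − ½ g t² = 162: 1.855 t² − 51.91 t + 162 = 0.
Quadratic formula: t = (51.91 ± √1492.5) / 3.71 = (51.91 ± 38.63) / 3.71 → t = 3.578 s or 24.40 s.
The descending-branch root is 24.40 s.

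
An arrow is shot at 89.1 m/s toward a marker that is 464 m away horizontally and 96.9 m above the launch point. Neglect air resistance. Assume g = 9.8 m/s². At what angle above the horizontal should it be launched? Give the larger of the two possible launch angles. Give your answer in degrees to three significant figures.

70.9°

Trajectory: y = x tanθ − g x² (1 + tan²θ)/(2v₀²). With x = 464, y = 96.9, v₀ = 89.1, g = 9.80:
132.9 tan²θ − 464 tanθ + (229.8) = 0.
tanθ = [464 ± √(464² − 4 × 132.9 × (229.8))] / (2 × 132.9) = (464 ± 305.2) / 265.8, giving tanθ = 0.5975 or 2.894.
θ = 30.86° or 70.94°; the larger is 70.94°.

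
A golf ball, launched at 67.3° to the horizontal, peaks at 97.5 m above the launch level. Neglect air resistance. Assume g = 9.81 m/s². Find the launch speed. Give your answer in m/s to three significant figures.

At the peak v_y = 0, so v_y0 = √(2gH) = √(2 × 9.81 × 97.5) = 43.74 m/s.
v_y0 = v₀ sin θ ⇒ v₀ = 43.74 / sin 67.3° = 47.41 m/s.

47.4 m/s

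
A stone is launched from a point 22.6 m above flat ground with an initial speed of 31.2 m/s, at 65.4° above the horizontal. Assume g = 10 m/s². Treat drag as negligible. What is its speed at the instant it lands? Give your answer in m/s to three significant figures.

Components: vₓ = 31.20 cos 65.4° = 12.99 m/s, v_y0 = 31.20 sin 65.4° = 28.37 m/s.
Vertical motion (up positive, ground at y = 0): 5.000 t² − (28.37) t − 22.6 = 0, so t = (28.37 + √(28.37² + 2·10.0·22.6)) / 10.0 = (28.37 + 35.45) / 10.0 = 6.382 s.
Vertical velocity at impact: v_y = v_y0 − g t = 28.37 − 10.0 × 6.382 = −35.45 m/s.
Speed: |v| = √(vₓ² + v_y²) = √(12.99² + 35.45²) = 37.75 m/s.

37.8 m/s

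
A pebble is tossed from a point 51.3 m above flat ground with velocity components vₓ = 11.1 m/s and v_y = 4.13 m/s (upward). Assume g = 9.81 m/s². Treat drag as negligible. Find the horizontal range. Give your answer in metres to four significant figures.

The projectile lands when y = 51.3 + (4.130) t − ½·9.81·t² = 0. Positive root: t = (4.130 + √(4.130² + 2·9.81·51.3)) / 9.81 = (4.130 + 31.99) / 9.81 = 3.682 s.
Horizontal distance: R = vₓ t = 11.10 × 3.682 = 40.87 m.

40.87 m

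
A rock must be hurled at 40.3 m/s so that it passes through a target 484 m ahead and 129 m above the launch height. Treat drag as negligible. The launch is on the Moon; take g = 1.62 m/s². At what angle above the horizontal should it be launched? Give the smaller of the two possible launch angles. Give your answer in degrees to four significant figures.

30.66°

Trajectory: y = x tanθ − g x² (1 + tan²θ)/(2v₀²). With x = 484, y = 129, v₀ = 40.3, g = 1.62:
116.8 tan²θ − 484 tanθ + (245.8) = 0.
tanθ = [484 ± √(484² − 4 × 116.8 × (245.8))] / (2 × 116.8) = (484 ± 345.5) / 233.7, giving tanθ = 0.5927 or 3.550.
θ = 30.66° or 74.27°; the smaller is 30.66°.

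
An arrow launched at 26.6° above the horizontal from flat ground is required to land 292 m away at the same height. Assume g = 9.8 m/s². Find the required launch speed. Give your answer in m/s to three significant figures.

59.8 m/s

From R = (v₀² / g) sin 2θ: v₀ = √(gR / sin 2θ).
v₀ = √(9.80 × 292 / sin 53.20°) = √(2862 / 0.8007) = √3573.7 = 59.78 m/s.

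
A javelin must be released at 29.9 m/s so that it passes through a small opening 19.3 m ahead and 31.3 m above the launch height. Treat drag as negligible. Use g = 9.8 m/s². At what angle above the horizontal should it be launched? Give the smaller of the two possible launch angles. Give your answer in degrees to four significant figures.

Trajectory: y = x tanθ − g x² (1 + tan²θ)/(2v₀²). With x = 19.3, y = 31.3, v₀ = 29.9, g = 9.80:
2.042 tan²θ − 19.3 tanθ + (33.34) = 0.
tanθ = [19.3 ± √(19.3² − 4 × 2.042 × (33.34))] / (2 × 2.042) = (19.3 ± 10.01) / 4.083, giving tanθ = 2.275 or 7.178.
θ = 66.27° or 82.07°; the smaller is 66.27°.

66.27°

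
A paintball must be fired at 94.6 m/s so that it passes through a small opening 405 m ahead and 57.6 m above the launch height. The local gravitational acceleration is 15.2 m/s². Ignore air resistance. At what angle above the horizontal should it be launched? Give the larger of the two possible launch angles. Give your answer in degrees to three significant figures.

Trajectory: y = x tanθ − g x² (1 + tan²θ)/(2v₀²). With x = 405, y = 57.6, v₀ = 94.6, g = 15.2:
139.3 tan²θ − 405 tanθ + (196.9) = 0.
tanθ = [405 ± √(405² − 4 × 139.3 × (196.9))] / (2 × 139.3) = (405 ± 233.1) / 278.6, giving tanθ = 0.6172 or 2.290.
θ = 31.68° or 66.41°; the larger is 66.41°.

66.4°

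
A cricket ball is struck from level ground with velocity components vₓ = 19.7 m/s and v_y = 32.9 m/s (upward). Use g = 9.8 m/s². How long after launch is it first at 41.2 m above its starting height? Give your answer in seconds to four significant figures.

1.665 s

Require v_y0 t − ½ g t² = 41.2, i.e. 4.900 t² − 32.90 t + 41.2 = 0.
Quadratic formula: t = (32.90 ± √274.89) / 9.80 = (32.90 ± 16.58) / 9.80 → t = 1.665 s or 5.049 s.
The first (ascending) time is 1.665 s.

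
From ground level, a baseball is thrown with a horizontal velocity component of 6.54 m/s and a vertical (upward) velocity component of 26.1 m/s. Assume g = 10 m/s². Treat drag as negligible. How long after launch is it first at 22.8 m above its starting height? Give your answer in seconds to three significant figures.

1.11 s

Set y = v_y0 t − ½ g t² = 22.8: 5.000 t² − 26.10 t + 22.8 = 0.
Quadratic formula: t = (26.10 ± √225.21) / 10.0 = (26.10 ± 15.01) / 10.0 → t = 1.109 s or 4.111 s.
The first (ascending) time is 1.109 s.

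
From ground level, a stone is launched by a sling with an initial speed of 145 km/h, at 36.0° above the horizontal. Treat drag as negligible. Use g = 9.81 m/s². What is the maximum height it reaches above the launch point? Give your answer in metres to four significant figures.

Convert: 145 km/h = 145/3.6 = 40.28 m/s.
Horizontal component vₓ = 40.28 cos 36.0° = 32.59 m/s; vertical v_y0 = 40.28 sin 36.0° = 23.67 m/s.
At the apex v_y = 0, so H = v_y0²/(2g) = 23.67²/19.62 = 28.57 m.

28.57 m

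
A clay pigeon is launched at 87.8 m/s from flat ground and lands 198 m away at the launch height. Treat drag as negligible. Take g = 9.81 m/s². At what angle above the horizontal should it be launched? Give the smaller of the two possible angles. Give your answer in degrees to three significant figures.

Level-ground range R = v₀² sin(2θ)/g ⇒ sin(2θ) = gR/v₀² = 9.81 × 198 / 87.8² = 0.2520.
2θ = 14.59° or 180° − 14.59° = 165.4°, so θ = 7.297° or 82.70°.
The smaller angle is 7.297°.

7.30°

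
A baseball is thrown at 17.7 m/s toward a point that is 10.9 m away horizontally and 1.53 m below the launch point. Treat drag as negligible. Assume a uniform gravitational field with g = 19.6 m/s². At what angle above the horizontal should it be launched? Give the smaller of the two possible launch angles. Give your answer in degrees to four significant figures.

12.22°

Trajectory: y = x tanθ − g x² (1 + tan²θ)/(2v₀²). With x = 10.9, y = −1.53, v₀ = 17.7, g = 19.6:
3.716 tan²θ − 10.9 tanθ + (2.186) = 0.
tanθ = [10.9 ± √(10.9² − 4 × 3.716 × (2.186))] / (2 × 3.716) = (10.9 ± 9.290) / 7.433, giving tanθ = 0.2166 or 2.716.
θ = 12.22° or 69.79°; the smaller is 12.22°.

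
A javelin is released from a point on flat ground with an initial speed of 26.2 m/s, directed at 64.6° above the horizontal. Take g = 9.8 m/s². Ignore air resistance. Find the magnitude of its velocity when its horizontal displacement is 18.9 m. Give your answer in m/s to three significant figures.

Horizontal component vₓ = 26.20 cos 64.6° = 11.24 m/s; vertical v_y0 = 26.20 sin 64.6° = 23.67 m/s.
x = vₓ t ⇒ t = 18.9/11.24 = 1.682 s.
Vertical velocity there: v_y = v_y0 − g t = 23.67 − 9.80 × 1.682 = 7.186 m/s.
Speed: √(vₓ² + v_y²) = √(11.24² + 7.186²) = 13.34 m/s.

13.3 m/s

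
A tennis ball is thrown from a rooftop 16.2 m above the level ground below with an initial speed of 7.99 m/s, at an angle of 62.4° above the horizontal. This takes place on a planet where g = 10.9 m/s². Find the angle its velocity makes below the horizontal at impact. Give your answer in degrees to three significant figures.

79.6°

Horizontal component vₓ = 7.990 cos 62.4° = 3.702 m/s; vertical v_y0 = 7.990 sin 62.4° = 7.081 m/s.
The projectile lands when y = 16.2 + (7.081) t − ½·10.9·t² = 0. Positive root: t = (7.081 + √(7.081² + 2·10.9·16.2)) / 10.9 = (7.081 + 20.08) / 10.9 = 2.492 s.
At impact: v_y = v_y0 − g t = −20.08 m/s; vₓ = 3.702 m/s.
Angle below horizontal: arctan(|v_y|/vₓ) = arctan(20.08/3.702) = 79.56°.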